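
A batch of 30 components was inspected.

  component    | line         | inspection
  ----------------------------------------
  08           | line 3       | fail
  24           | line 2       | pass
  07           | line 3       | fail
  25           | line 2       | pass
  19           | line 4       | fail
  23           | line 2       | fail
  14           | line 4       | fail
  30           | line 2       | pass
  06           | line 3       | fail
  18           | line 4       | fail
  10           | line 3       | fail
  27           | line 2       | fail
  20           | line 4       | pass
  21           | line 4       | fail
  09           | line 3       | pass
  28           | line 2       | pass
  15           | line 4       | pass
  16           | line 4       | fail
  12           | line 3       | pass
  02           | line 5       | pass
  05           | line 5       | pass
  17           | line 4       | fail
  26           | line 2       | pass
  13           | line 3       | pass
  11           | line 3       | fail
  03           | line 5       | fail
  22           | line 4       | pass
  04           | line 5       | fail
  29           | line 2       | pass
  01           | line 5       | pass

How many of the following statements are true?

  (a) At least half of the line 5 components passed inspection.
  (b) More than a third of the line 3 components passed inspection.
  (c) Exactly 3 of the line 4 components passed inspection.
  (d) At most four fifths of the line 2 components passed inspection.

(a) line 5: |A| = 5, |A ∩ B| = 3; needs |A ∩ B| ≥ |A ∖ B| — true.
(b) line 3: |A| = 8, |A ∩ B| = 3; needs |A ∩ B| / |A| > 1/3 — true.
(c) line 4: |A| = 9, |A ∩ B| = 3; needs |A ∩ B| = 3 — true.
(d) line 2: |A| = 8, |A ∩ B| = 6; needs |A ∩ B| / |A| ≤ 4/5 — true.

4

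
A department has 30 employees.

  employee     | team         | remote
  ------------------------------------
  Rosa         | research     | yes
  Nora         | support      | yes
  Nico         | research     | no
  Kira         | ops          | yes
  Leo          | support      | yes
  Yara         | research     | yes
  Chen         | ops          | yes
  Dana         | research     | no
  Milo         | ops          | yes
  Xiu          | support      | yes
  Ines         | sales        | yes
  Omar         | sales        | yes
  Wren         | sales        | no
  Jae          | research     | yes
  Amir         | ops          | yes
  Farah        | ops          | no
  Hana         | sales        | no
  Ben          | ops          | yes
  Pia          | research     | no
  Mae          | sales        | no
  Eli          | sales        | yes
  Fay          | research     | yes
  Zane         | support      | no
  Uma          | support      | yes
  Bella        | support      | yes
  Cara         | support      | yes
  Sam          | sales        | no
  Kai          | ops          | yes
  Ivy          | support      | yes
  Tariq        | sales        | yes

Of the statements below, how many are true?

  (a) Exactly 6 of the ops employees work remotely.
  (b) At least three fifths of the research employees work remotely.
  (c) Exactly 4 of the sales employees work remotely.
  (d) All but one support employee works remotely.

(a) ops: |A| = 7, |A ∩ B| = 6; needs |A ∩ B| = 6 — true.
(b) research: |A| = 7, |A ∩ B| = 4; needs |A ∩ B| / |A| ≥ 3/5 — false.
(c) sales: |A| = 8, |A ∩ B| = 4; needs |A ∩ B| = 4 — true.
(d) support: |A| = 8, |A ∩ B| = 7; needs |A ∖ B| = 1 — true.

3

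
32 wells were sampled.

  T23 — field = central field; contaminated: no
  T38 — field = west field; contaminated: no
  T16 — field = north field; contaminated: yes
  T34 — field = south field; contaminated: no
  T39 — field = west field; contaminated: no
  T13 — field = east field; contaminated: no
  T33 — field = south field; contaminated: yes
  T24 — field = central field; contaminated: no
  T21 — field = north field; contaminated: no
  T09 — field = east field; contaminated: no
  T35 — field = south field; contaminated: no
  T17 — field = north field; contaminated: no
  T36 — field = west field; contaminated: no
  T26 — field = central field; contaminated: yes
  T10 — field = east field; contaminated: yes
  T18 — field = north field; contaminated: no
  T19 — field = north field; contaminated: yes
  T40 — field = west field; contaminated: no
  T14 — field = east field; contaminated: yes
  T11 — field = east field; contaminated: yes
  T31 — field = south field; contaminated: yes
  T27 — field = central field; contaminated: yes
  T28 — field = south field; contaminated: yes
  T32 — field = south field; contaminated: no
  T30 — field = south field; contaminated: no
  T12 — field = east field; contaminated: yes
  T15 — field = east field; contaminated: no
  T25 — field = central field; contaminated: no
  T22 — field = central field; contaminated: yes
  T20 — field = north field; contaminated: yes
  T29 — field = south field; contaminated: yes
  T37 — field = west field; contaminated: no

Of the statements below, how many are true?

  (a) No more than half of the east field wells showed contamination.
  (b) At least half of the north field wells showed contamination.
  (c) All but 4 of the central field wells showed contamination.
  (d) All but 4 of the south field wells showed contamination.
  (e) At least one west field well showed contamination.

(a) east field: |A| = 7, |A ∩ B| = 4; needs |A ∩ B| ≤ |A ∖ B| — false.
(b) north field: |A| = 6, |A ∩ B| = 3; needs |A ∩ B| ≥ |A ∖ B| — true.
(c) central field: |A| = 6, |A ∩ B| = 3; needs |A ∖ B| = 4 — false.
(d) south field: |A| = 8, |A ∩ B| = 4; needs |A ∖ B| = 4 — true.
(e) west field: |A| = 5, |A ∩ B| = 0; needs A ∩ B ≠ ∅ (|A ∩ B| ≥ 1) — false.

2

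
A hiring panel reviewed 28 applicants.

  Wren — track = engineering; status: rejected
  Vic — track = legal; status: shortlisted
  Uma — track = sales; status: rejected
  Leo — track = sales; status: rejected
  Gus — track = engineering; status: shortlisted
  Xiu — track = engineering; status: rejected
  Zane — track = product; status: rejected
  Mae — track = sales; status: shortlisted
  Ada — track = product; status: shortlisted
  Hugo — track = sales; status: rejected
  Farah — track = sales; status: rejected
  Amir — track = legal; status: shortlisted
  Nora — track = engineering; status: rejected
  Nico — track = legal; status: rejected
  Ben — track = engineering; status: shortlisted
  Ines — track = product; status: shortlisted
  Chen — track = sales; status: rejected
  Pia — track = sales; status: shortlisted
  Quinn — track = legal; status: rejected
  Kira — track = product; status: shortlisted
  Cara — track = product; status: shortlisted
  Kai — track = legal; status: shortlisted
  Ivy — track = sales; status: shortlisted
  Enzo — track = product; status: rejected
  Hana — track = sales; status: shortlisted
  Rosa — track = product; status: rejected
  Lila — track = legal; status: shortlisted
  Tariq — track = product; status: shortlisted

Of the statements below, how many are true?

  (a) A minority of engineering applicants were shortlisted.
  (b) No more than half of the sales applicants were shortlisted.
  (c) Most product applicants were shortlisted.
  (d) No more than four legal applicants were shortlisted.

4

(a) engineering: |A| = 5, |A ∩ B| = 2; needs |A ∩ B| < |A ∖ B| — true.
(b) sales: |A| = 9, |A ∩ B| = 4; needs |A ∩ B| ≤ |A ∖ B| — true.
(c) product: |A| = 8, |A ∩ B| = 5; needs |A ∩ B| > |A ∖ B| — true.
(d) legal: |A| = 6, |A ∩ B| = 4; needs |A ∩ B| ≤ 4 — true.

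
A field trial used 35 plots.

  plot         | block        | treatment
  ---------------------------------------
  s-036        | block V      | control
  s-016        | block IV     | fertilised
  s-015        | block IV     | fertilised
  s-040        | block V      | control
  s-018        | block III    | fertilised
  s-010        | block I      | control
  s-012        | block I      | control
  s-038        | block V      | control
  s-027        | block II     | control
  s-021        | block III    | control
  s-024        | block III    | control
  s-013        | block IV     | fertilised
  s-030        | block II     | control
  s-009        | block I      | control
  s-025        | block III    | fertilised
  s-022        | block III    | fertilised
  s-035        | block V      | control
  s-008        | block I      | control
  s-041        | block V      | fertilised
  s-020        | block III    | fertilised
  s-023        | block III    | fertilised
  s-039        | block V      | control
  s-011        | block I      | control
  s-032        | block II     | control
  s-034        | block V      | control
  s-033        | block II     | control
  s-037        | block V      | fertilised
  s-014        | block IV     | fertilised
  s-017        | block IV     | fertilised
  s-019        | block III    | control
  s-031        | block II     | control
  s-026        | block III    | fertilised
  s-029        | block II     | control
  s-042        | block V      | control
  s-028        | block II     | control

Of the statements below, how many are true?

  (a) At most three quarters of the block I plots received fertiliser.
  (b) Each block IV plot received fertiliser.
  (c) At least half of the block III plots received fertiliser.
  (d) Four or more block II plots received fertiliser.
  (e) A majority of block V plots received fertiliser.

(a) block I: |A| = 5, |A ∩ B| = 0; needs |A ∩ B| / |A| ≤ 3/4 — true.
(b) block IV: |A| = 5, |A ∩ B| = 5; needs A ⊆ B, i.e. every element of A is in B (|A ∖ B| = 0) — true.
(c) block III: |A| = 9, |A ∩ B| = 6; needs |A ∩ B| ≥ |A ∖ B| — true.
(d) block II: |A| = 7, |A ∩ B| = 0; needs |A ∩ B| ≥ 4 — false.
(e) block V: |A| = 9, |A ∩ B| = 2; needs |A ∩ B| > |A ∖ B| — false.

3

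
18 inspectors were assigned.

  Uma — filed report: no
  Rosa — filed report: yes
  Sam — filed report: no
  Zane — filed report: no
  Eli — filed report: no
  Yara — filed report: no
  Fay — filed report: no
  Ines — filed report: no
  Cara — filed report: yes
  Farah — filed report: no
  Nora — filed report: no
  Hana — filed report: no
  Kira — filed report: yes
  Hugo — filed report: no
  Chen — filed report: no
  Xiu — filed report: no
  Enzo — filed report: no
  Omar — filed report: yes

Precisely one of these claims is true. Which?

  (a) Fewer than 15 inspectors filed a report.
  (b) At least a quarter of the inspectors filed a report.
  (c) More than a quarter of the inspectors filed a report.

(a)

|A| = 18, |A ∩ B| = 4, |A ∖ B| = 14.
(a) requires |A ∩ B| < 15: true.
(b) requires |A ∩ B| / |A| ≥ 1/4: false.
(c) requires |A ∩ B| / |A| > 1/4: false.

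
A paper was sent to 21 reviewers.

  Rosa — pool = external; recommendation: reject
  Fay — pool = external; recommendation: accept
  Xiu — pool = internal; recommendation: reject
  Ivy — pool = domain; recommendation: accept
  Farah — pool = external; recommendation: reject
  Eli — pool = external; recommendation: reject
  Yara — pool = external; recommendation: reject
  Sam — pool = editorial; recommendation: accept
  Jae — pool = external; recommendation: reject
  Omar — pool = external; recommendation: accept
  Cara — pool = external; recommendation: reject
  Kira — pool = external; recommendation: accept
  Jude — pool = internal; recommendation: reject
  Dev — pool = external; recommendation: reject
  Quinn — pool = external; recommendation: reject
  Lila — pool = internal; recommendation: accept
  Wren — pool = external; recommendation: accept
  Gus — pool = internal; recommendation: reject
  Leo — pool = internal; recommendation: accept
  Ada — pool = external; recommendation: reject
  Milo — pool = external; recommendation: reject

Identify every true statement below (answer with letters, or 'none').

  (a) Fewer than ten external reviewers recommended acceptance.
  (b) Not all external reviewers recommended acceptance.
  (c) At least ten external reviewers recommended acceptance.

(a), (b)

|A| = 14, |A ∩ B| = 4, |A ∖ B| = 10.
(a) |A ∩ B| < 10: holds.
(b) A ⊄ B (|A ∖ B| ≥ 1): holds.
(c) |A ∩ B| ≥ 10: fails.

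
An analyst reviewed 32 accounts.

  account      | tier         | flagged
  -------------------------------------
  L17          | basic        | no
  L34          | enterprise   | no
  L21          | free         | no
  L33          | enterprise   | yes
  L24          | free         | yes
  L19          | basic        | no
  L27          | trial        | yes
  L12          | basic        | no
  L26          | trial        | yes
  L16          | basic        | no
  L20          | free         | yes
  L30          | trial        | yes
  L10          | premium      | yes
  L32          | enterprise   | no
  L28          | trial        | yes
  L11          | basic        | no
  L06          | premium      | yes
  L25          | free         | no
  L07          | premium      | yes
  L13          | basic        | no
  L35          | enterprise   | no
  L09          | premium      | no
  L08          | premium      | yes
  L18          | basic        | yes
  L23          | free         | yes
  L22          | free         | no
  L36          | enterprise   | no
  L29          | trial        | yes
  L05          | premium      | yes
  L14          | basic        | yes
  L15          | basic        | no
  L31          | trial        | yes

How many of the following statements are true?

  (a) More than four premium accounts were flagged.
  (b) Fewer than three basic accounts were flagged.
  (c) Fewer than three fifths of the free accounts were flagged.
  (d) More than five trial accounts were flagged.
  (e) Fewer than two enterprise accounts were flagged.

(a) premium: |A| = 6, |A ∩ B| = 5; needs |A ∩ B| > 4 — true.
(b) basic: |A| = 9, |A ∩ B| = 2; needs |A ∩ B| < 3 — true.
(c) free: |A| = 6, |A ∩ B| = 3; needs |A ∩ B| / |A| < 3/5 — true.
(d) trial: |A| = 6, |A ∩ B| = 6; needs |A ∩ B| > 5 — true.
(e) enterprise: |A| = 5, |A ∩ B| = 1; needs |A ∩ B| < 2 — true.

5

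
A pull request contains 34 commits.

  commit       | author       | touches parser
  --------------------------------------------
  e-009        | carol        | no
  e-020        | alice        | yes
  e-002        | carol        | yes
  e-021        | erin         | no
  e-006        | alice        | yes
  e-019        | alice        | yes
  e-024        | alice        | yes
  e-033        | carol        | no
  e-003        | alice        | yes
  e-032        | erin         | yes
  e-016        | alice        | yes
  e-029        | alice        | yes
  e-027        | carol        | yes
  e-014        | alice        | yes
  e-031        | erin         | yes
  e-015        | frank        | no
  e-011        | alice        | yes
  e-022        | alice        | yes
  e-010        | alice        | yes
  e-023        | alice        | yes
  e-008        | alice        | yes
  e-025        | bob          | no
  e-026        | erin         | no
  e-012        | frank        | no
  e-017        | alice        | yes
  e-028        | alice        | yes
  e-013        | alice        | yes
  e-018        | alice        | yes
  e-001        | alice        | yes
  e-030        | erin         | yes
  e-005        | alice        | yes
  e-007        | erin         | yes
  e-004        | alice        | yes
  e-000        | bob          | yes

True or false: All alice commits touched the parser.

The determiner here denotes the relation: A ⊆ B, i.e. every element of A is in B (|A ∖ B| = 0).
|A| = 20, |A ∩ B| = 20, |A ∖ B| = 0.
So the statement is true.

True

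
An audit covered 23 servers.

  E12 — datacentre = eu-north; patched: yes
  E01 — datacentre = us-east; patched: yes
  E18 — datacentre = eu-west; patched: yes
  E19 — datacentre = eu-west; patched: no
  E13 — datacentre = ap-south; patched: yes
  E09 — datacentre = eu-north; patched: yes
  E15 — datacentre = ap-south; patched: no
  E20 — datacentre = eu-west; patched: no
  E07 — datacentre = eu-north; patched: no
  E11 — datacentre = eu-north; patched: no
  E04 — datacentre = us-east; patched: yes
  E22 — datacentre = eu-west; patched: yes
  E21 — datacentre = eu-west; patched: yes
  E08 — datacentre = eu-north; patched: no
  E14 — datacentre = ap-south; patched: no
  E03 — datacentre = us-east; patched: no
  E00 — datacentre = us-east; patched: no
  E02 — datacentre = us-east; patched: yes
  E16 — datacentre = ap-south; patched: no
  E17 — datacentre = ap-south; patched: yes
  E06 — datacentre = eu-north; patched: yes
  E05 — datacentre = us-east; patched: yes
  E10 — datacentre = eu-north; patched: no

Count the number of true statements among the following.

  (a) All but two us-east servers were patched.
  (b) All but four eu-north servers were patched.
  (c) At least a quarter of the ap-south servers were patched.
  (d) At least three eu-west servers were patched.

(a) us-east: |A| = 6, |A ∩ B| = 4; needs |A ∖ B| = 2 — true.
(b) eu-north: |A| = 7, |A ∩ B| = 3; needs |A ∖ B| = 4 — true.
(c) ap-south: |A| = 5, |A ∩ B| = 2; needs |A ∩ B| / |A| ≥ 1/4 — true.
(d) eu-west: |A| = 5, |A ∩ B| = 3; needs |A ∩ B| ≥ 3 — true.

4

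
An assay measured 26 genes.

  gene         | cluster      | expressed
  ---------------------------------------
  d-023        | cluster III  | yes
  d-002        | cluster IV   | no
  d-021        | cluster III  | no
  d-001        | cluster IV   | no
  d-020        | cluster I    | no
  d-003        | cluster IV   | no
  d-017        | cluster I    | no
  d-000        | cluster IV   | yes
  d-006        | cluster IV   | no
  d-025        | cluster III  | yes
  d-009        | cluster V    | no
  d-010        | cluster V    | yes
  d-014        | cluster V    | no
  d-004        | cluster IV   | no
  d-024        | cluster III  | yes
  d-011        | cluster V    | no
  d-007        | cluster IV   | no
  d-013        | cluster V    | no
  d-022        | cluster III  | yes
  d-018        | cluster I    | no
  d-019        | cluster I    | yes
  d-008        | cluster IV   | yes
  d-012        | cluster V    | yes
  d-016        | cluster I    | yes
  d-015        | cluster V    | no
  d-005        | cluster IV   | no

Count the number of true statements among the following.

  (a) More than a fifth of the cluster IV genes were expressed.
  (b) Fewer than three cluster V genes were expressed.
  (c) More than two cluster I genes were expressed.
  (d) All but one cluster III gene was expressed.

(a) cluster IV: |A| = 9, |A ∩ B| = 2; needs |A ∩ B| / |A| > 1/5 — true.
(b) cluster V: |A| = 7, |A ∩ B| = 2; needs |A ∩ B| < 3 — true.
(c) cluster I: |A| = 5, |A ∩ B| = 2; needs |A ∩ B| > 2 — false.
(d) cluster III: |A| = 5, |A ∩ B| = 4; needs |A ∖ B| = 1 — true.

3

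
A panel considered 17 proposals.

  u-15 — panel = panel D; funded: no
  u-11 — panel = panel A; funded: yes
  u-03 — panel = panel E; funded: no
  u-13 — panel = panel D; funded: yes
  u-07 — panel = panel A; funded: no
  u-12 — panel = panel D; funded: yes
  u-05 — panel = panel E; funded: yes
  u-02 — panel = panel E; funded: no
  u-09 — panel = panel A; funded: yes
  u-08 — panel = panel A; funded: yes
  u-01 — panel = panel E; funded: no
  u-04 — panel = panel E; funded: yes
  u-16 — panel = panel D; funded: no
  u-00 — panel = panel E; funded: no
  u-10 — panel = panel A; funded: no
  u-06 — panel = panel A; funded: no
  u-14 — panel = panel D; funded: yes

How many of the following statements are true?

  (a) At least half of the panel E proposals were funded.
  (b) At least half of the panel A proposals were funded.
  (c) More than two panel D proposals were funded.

2

(a) panel E: |A| = 6, |A ∩ B| = 2; needs |A ∩ B| ≥ |A ∖ B| — false.
(b) panel A: |A| = 6, |A ∩ B| = 3; needs |A ∩ B| ≥ |A ∖ B| — true.
(c) panel D: |A| = 5, |A ∩ B| = 3; needs |A ∩ B| > 2 — true.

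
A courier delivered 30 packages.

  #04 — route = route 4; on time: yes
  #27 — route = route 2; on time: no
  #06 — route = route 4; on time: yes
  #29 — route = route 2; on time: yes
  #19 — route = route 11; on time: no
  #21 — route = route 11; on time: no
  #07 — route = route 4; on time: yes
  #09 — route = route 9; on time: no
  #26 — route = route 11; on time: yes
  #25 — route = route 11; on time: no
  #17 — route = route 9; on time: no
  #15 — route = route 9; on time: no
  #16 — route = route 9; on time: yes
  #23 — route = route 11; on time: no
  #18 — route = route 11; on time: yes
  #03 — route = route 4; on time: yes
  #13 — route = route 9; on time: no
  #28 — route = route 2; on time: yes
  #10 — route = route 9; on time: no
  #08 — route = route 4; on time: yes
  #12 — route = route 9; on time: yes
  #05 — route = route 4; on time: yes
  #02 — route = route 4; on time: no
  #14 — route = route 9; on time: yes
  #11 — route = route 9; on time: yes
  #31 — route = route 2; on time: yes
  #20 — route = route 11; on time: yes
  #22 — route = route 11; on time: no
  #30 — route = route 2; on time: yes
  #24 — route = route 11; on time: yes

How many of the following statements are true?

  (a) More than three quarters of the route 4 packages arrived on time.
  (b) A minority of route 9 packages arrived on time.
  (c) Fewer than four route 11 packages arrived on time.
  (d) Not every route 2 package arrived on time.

(a) route 4: |A| = 7, |A ∩ B| = 6; needs |A ∩ B| / |A| > 3/4 — true.
(b) route 9: |A| = 9, |A ∩ B| = 4; needs |A ∩ B| < |A ∖ B| — true.
(c) route 11: |A| = 9, |A ∩ B| = 4; needs |A ∩ B| < 4 — false.
(d) route 2: |A| = 5, |A ∩ B| = 4; needs A ⊄ B (|A ∖ B| ≥ 1) — true.

3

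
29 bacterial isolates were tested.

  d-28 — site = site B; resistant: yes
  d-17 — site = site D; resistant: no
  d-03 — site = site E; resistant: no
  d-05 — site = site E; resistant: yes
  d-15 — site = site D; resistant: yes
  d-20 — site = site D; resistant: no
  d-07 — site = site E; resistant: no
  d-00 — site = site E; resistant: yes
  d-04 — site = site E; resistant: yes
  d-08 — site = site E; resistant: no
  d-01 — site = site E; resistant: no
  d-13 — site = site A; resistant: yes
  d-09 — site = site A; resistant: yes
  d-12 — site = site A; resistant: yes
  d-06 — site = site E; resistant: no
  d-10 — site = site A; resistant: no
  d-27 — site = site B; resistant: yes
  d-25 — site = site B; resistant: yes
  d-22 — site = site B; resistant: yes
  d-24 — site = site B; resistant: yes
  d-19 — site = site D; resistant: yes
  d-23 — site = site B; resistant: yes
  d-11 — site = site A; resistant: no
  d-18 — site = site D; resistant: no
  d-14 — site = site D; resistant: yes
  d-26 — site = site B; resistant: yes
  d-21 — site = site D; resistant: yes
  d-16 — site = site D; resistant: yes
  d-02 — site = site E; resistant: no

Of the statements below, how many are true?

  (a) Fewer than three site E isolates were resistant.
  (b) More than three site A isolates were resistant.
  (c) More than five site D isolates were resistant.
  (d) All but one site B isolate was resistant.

(a) site E: |A| = 9, |A ∩ B| = 3; needs |A ∩ B| < 3 — false.
(b) site A: |A| = 5, |A ∩ B| = 3; needs |A ∩ B| > 3 — false.
(c) site D: |A| = 8, |A ∩ B| = 5; needs |A ∩ B| > 5 — false.
(d) site B: |A| = 7, |A ∩ B| = 7; needs |A ∖ B| = 1 — false.

0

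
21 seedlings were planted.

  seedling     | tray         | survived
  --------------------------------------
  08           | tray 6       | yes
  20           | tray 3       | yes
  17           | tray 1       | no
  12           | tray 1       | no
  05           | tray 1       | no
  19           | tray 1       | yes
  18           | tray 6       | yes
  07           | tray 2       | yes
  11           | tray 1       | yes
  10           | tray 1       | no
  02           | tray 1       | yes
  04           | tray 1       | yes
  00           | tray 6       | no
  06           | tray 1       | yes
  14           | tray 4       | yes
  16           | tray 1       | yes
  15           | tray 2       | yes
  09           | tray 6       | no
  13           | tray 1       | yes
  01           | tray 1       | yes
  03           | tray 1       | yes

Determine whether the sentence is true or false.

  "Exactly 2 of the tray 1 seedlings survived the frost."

False

Truth condition: |A ∩ B| = 2.
A (the restrictor) = {17, 12, 05, 19, 11, 10, 02, 04, 06, 16, 13, 01, 03}, |A| = 13.
A ∩ B = {19, 11, 02, 04, 06, 16, 13, 01, 03}, so |A ∩ B| = 9.
|A ∩ B| = 9, so the statement is false.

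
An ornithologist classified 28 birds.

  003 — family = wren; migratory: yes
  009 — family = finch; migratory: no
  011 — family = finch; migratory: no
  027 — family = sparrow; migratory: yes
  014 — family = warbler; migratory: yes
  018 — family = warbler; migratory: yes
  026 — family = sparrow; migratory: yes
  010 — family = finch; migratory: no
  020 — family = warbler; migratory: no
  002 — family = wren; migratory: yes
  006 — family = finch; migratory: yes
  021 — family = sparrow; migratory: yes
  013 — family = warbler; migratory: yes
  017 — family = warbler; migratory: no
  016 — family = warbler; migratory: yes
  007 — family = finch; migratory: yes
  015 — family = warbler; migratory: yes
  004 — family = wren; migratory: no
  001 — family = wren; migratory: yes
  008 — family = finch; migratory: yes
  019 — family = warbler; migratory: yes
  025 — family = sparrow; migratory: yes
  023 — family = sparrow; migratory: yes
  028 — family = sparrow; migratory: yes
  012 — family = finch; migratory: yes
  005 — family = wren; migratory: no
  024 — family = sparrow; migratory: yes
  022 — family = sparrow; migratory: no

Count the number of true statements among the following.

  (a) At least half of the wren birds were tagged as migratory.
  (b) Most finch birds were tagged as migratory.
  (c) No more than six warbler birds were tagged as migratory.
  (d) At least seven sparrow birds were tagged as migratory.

4

(a) wren: |A| = 5, |A ∩ B| = 3; needs |A ∩ B| ≥ |A ∖ B| — true.
(b) finch: |A| = 7, |A ∩ B| = 4; needs |A ∩ B| > |A ∖ B| — true.
(c) warbler: |A| = 8, |A ∩ B| = 6; needs |A ∩ B| ≤ 6 — true.
(d) sparrow: |A| = 8, |A ∩ B| = 7; needs |A ∩ B| ≥ 7 — true.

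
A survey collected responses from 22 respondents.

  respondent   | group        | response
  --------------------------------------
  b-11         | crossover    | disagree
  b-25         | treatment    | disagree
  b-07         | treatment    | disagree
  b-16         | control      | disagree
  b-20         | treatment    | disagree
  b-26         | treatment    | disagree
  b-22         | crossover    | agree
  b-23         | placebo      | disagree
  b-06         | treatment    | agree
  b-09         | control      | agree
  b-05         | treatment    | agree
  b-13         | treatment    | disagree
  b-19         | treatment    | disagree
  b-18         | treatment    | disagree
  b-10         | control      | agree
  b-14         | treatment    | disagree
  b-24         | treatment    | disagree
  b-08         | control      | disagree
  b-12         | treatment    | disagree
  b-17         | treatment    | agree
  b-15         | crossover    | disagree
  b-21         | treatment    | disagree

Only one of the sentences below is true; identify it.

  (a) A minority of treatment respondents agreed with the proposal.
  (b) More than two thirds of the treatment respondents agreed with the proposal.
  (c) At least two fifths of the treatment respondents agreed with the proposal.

|A| = 14, |A ∩ B| = 3, |A ∖ B| = 11.
(a) requires |A ∩ B| < |A ∖ B|: true.
(b) requires |A ∩ B| / |A| > 2/3: false.
(c) requires |A ∩ B| / |A| ≥ 2/5: false.

(a)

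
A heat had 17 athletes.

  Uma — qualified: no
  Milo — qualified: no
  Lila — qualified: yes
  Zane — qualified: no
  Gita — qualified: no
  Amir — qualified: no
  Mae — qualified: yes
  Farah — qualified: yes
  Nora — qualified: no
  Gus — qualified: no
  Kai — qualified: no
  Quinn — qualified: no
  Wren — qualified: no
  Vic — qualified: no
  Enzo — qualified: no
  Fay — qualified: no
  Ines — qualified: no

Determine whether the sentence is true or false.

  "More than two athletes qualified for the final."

The determiner here denotes the relation: |A ∩ B| > 2.
|A| = 17, |A ∩ B| = 3, |A ∖ B| = 14.
|A ∩ B| = 3, so the statement is true.

True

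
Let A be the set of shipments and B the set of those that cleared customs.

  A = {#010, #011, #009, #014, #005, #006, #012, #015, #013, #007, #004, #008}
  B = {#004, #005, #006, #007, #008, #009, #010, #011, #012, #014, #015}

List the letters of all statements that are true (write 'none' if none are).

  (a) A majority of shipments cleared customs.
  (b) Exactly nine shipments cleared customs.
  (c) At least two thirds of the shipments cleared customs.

(a), (c)

|A| = 12, |A ∩ B| = 11, |A ∖ B| = 1.
(a) |A ∩ B| > |A ∖ B|: holds.
(b) |A ∩ B| = 9: fails.
(c) |A ∩ B| / |A| ≥ 2/3: holds.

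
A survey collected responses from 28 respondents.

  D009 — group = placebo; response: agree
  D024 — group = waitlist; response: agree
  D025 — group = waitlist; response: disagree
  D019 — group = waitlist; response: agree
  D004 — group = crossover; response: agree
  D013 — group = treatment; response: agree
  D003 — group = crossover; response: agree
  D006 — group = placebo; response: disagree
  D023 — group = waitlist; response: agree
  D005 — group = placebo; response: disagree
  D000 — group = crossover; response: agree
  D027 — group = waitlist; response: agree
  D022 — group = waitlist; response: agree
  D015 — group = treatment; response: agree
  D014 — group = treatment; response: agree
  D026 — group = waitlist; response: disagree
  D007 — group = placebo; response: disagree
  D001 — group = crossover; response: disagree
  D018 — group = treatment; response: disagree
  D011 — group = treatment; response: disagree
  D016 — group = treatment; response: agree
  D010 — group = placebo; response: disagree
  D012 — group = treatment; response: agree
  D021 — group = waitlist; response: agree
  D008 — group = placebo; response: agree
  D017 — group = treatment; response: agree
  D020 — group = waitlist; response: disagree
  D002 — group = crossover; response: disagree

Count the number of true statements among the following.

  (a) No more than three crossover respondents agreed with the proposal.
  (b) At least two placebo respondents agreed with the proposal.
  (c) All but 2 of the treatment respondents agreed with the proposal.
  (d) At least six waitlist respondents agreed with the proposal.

(a) crossover: |A| = 5, |A ∩ B| = 3; needs |A ∩ B| ≤ 3 — true.
(b) placebo: |A| = 6, |A ∩ B| = 2; needs |A ∩ B| ≥ 2 — true.
(c) treatment: |A| = 8, |A ∩ B| = 6; needs |A ∖ B| = 2 — true.
(d) waitlist: |A| = 9, |A ∩ B| = 6; needs |A ∩ B| ≥ 6 — true.

4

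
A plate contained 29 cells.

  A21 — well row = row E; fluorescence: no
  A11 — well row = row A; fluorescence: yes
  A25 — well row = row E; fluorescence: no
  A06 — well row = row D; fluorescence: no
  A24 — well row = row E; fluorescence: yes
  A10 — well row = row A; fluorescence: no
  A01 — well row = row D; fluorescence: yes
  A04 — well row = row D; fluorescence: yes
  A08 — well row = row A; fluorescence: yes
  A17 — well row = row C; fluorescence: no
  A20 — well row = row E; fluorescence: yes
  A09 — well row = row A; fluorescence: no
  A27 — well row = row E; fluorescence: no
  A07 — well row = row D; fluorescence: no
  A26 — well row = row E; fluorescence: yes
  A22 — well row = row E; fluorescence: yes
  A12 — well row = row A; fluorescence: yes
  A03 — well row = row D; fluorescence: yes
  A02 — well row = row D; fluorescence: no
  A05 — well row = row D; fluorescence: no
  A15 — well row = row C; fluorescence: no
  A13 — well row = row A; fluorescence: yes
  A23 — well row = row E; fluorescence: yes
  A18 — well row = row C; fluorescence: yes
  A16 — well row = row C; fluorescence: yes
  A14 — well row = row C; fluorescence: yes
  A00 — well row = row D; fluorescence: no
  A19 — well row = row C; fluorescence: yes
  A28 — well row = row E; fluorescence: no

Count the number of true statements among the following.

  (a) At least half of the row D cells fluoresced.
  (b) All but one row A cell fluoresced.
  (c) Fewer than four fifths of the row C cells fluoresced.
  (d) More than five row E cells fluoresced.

1

(a) row D: |A| = 8, |A ∩ B| = 3; needs |A ∩ B| ≥ |A ∖ B| — false.
(b) row A: |A| = 6, |A ∩ B| = 4; needs |A ∖ B| = 1 — false.
(c) row C: |A| = 6, |A ∩ B| = 4; needs |A ∩ B| / |A| < 4/5 — true.
(d) row E: |A| = 9, |A ∩ B| = 5; needs |A ∩ B| > 5 — false.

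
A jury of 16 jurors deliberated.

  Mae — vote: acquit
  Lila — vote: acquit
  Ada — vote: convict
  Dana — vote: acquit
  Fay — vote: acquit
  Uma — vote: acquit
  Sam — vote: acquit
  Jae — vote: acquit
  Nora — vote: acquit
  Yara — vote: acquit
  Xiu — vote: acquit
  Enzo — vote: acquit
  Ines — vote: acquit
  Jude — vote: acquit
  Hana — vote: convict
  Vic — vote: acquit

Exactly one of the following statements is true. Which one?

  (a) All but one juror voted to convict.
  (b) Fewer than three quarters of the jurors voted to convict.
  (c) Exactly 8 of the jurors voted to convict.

|A| = 16, |A ∩ B| = 2, |A ∖ B| = 14.
(a) requires |A ∖ B| = 1: false.
(b) requires |A ∩ B| / |A| < 3/4: true.
(c) requires |A ∩ B| = 8: false.

(b)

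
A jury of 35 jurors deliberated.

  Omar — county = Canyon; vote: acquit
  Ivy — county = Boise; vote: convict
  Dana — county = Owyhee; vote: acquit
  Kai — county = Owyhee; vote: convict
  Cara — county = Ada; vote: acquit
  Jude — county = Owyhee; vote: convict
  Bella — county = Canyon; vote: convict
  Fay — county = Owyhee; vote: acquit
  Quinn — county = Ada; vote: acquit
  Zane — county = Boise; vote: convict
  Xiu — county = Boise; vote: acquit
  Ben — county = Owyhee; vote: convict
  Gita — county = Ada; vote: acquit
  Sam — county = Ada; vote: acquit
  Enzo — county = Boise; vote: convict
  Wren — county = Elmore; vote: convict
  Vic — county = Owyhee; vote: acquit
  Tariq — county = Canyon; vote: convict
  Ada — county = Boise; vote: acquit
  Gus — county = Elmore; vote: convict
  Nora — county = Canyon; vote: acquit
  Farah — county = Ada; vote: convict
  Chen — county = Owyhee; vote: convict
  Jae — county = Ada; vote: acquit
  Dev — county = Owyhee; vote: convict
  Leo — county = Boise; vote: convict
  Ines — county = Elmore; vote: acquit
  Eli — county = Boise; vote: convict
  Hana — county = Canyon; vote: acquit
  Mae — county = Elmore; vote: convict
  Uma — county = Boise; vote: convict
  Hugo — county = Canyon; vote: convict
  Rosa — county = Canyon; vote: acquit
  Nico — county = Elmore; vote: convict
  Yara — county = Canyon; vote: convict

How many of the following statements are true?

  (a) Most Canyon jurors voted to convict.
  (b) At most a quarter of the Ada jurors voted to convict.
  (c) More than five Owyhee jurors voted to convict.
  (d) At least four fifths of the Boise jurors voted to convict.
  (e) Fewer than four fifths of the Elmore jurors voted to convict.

(a) Canyon: |A| = 8, |A ∩ B| = 4; needs |A ∩ B| > |A ∖ B| — false.
(b) Ada: |A| = 6, |A ∩ B| = 1; needs |A ∩ B| / |A| ≤ 1/4 — true.
(c) Owyhee: |A| = 8, |A ∩ B| = 5; needs |A ∩ B| > 5 — false.
(d) Boise: |A| = 8, |A ∩ B| = 6; needs |A ∩ B| / |A| ≥ 4/5 — false.
(e) Elmore: |A| = 5, |A ∩ B| = 4; needs |A ∩ B| / |A| < 4/5 — false.

1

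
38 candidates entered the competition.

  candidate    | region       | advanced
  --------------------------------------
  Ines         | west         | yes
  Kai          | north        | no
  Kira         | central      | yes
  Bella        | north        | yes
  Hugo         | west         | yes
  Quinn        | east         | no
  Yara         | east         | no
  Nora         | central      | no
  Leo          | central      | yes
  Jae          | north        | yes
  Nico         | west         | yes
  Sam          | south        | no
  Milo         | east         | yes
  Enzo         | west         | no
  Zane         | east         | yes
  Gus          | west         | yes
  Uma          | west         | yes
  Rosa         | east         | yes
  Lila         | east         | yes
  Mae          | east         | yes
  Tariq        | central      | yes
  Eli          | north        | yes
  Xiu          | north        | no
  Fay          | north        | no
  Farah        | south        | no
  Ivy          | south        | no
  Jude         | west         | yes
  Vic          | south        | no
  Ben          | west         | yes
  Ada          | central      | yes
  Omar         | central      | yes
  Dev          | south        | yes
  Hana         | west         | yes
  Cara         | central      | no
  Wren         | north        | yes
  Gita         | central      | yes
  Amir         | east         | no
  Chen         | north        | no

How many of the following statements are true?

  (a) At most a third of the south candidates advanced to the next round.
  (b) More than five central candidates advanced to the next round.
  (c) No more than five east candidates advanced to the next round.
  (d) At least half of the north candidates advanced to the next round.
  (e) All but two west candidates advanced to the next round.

(a) south: |A| = 5, |A ∩ B| = 1; needs |A ∩ B| / |A| ≤ 1/3 — true.
(b) central: |A| = 8, |A ∩ B| = 6; needs |A ∩ B| > 5 — true.
(c) east: |A| = 8, |A ∩ B| = 5; needs |A ∩ B| ≤ 5 — true.
(d) north: |A| = 8, |A ∩ B| = 4; needs |A ∩ B| ≥ |A ∖ B| — true.
(e) west: |A| = 9, |A ∩ B| = 8; needs |A ∖ B| = 2 — false.

4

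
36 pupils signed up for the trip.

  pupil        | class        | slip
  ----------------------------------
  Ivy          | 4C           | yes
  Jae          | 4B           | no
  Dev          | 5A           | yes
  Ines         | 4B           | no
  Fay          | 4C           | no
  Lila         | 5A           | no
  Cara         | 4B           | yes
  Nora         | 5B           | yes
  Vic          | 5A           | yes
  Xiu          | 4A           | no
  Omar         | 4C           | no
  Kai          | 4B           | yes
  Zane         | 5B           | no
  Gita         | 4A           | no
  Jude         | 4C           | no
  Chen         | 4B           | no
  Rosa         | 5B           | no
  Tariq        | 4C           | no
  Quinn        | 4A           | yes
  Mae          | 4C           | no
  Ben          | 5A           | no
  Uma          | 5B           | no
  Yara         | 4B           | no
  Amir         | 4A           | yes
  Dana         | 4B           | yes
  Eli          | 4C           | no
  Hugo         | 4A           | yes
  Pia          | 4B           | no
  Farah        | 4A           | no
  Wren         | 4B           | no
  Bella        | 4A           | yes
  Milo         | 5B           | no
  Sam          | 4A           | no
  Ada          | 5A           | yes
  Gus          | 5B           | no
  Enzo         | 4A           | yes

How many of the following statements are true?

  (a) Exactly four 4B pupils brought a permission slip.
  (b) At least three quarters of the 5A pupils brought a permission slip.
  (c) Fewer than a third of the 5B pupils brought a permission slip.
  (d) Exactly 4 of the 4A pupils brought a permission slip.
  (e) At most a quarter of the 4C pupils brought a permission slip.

(a) 4B: |A| = 9, |A ∩ B| = 3; needs |A ∩ B| = 4 — false.
(b) 5A: |A| = 5, |A ∩ B| = 3; needs |A ∩ B| / |A| ≥ 3/4 — false.
(c) 5B: |A| = 6, |A ∩ B| = 1; needs |A ∩ B| / |A| < 1/3 — true.
(d) 4A: |A| = 9, |A ∩ B| = 5; needs |A ∩ B| = 4 — false.
(e) 4C: |A| = 7, |A ∩ B| = 1; needs |A ∩ B| / |A| ≤ 1/4 — true.

2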